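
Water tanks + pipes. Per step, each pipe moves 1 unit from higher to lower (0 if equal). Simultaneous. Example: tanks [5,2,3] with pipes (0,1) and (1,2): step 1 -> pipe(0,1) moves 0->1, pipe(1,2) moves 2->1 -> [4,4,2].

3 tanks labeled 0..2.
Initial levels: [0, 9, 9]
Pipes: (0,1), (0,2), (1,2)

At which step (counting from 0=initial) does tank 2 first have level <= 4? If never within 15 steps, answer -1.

Answer: -1

Derivation:
Step 1: flows [1->0,2->0,1=2] -> levels [2 8 8]
Step 2: flows [1->0,2->0,1=2] -> levels [4 7 7]
Step 3: flows [1->0,2->0,1=2] -> levels [6 6 6]
Step 4: flows [0=1,0=2,1=2] -> levels [6 6 6]
  -> stable; tank 2 stays at 6 > 4
Tank 2 never reaches <=4 within 15 steps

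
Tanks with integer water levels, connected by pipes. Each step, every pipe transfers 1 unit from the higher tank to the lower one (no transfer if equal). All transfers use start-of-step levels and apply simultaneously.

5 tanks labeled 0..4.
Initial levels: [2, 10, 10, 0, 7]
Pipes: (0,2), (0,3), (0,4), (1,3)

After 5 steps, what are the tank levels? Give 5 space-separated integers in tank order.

Answer: 7 7 5 5 5

Derivation:
Step 1: flows [2->0,0->3,4->0,1->3] -> levels [3 9 9 2 6]
Step 2: flows [2->0,0->3,4->0,1->3] -> levels [4 8 8 4 5]
Step 3: flows [2->0,0=3,4->0,1->3] -> levels [6 7 7 5 4]
Step 4: flows [2->0,0->3,0->4,1->3] -> levels [5 6 6 7 5]
Step 5: flows [2->0,3->0,0=4,3->1] -> levels [7 7 5 5 5]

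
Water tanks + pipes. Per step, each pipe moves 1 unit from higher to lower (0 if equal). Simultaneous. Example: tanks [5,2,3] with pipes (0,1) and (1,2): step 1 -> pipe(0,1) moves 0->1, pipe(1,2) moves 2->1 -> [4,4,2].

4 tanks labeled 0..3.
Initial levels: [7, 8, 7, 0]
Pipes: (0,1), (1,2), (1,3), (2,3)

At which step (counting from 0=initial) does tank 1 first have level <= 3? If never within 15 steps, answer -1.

Answer: -1

Derivation:
Step 1: flows [1->0,1->2,1->3,2->3] -> levels [8 5 7 2]
Step 2: flows [0->1,2->1,1->3,2->3] -> levels [7 6 5 4]
Step 3: flows [0->1,1->2,1->3,2->3] -> levels [6 5 5 6]
Step 4: flows [0->1,1=2,3->1,3->2] -> levels [5 7 6 4]
Step 5: flows [1->0,1->2,1->3,2->3] -> levels [6 4 6 6]
Step 6: flows [0->1,2->1,3->1,2=3] -> levels [5 7 5 5]
Step 7: flows [1->0,1->2,1->3,2=3] -> levels [6 4 6 6]
  -> period-2 cycle (repeats step 5); tank 1 never drops to <=3
Tank 1 never reaches <=3 within 15 steps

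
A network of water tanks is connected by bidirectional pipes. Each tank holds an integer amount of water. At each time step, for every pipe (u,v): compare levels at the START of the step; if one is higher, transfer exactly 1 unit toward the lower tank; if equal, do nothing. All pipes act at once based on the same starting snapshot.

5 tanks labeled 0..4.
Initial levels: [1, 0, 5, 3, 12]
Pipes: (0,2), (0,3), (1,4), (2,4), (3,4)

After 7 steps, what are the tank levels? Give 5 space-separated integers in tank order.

Step 1: flows [2->0,3->0,4->1,4->2,4->3] -> levels [3 1 5 3 9]
Step 2: flows [2->0,0=3,4->1,4->2,4->3] -> levels [4 2 5 4 6]
Step 3: flows [2->0,0=3,4->1,4->2,4->3] -> levels [5 3 5 5 3]
Step 4: flows [0=2,0=3,1=4,2->4,3->4] -> levels [5 3 4 4 5]
Step 5: flows [0->2,0->3,4->1,4->2,4->3] -> levels [3 4 6 6 2]
Step 6: flows [2->0,3->0,1->4,2->4,3->4] -> levels [5 3 4 4 5]
  -> period-2 cycle: step 6 state = step 4 state
  -> state at step 7: (7-4) mod 2 = 1, same as step 5 -> [3 4 6 6 2]

Answer: 3 4 6 6 2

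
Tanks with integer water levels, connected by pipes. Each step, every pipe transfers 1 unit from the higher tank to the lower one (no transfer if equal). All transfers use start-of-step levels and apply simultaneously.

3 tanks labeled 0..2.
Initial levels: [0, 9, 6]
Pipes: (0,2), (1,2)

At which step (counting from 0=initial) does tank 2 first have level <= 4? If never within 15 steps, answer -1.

Step 1: flows [2->0,1->2] -> levels [1 8 6]
Step 2: flows [2->0,1->2] -> levels [2 7 6]
Step 3: flows [2->0,1->2] -> levels [3 6 6]
Step 4: flows [2->0,1=2] -> levels [4 6 5]
Step 5: flows [2->0,1->2] -> levels [5 5 5]
Step 6: flows [0=2,1=2] -> levels [5 5 5]
  -> stable; tank 2 stays at 5 > 4
Tank 2 never reaches <=4 within 15 steps

Answer: -1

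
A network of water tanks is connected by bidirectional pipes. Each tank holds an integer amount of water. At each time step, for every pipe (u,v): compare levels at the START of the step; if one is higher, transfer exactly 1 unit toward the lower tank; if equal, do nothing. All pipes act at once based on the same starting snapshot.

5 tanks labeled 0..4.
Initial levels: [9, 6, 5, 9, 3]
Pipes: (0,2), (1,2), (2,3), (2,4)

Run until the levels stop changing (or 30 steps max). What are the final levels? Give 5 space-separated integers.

Answer: 6 6 9 6 5

Derivation:
Step 1: flows [0->2,1->2,3->2,2->4] -> levels [8 5 7 8 4]
Step 2: flows [0->2,2->1,3->2,2->4] -> levels [7 6 7 7 5]
Step 3: flows [0=2,2->1,2=3,2->4] -> levels [7 7 5 7 6]
Step 4: flows [0->2,1->2,3->2,4->2] -> levels [6 6 9 6 5]
Step 5: flows [2->0,2->1,2->3,2->4] -> levels [7 7 5 7 6]
  -> period-2 cycle: step 5 state = step 3 state; never stabilizes
  -> state at step 30: (30-3) mod 2 = 1, same as step 4 -> [6 6 9 6 5]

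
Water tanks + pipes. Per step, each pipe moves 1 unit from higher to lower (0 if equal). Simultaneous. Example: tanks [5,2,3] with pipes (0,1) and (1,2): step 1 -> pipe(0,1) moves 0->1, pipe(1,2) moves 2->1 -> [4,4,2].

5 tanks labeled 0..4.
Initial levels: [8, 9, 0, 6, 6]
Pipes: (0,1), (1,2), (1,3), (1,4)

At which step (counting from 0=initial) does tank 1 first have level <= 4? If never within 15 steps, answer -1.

Answer: 5

Derivation:
Step 1: flows [1->0,1->2,1->3,1->4] -> levels [9 5 1 7 7]
Step 2: flows [0->1,1->2,3->1,4->1] -> levels [8 7 2 6 6]
Step 3: flows [0->1,1->2,1->3,1->4] -> levels [7 5 3 7 7]
Step 4: flows [0->1,1->2,3->1,4->1] -> levels [6 7 4 6 6]
Step 5: flows [1->0,1->2,1->3,1->4] -> levels [7 3 5 7 7]
Tank 1 first reaches <=4 at step 5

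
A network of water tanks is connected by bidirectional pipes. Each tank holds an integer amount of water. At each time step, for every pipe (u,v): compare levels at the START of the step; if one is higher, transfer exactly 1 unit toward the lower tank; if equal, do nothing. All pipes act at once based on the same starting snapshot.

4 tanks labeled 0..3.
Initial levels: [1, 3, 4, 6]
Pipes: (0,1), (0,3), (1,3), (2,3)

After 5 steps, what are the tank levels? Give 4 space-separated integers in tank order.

Answer: 4 4 4 2

Derivation:
Step 1: flows [1->0,3->0,3->1,3->2] -> levels [3 3 5 3]
Step 2: flows [0=1,0=3,1=3,2->3] -> levels [3 3 4 4]
Step 3: flows [0=1,3->0,3->1,2=3] -> levels [4 4 4 2]
Step 4: flows [0=1,0->3,1->3,2->3] -> levels [3 3 3 5]
Step 5: flows [0=1,3->0,3->1,3->2] -> levels [4 4 4 2]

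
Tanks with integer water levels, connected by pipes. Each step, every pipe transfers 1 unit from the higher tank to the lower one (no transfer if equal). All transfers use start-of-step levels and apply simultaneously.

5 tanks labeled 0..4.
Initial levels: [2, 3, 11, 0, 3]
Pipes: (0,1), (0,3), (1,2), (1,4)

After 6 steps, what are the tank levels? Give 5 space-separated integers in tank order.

Answer: 2 6 5 3 3

Derivation:
Step 1: flows [1->0,0->3,2->1,1=4] -> levels [2 3 10 1 3]
Step 2: flows [1->0,0->3,2->1,1=4] -> levels [2 3 9 2 3]
Step 3: flows [1->0,0=3,2->1,1=4] -> levels [3 3 8 2 3]
Step 4: flows [0=1,0->3,2->1,1=4] -> levels [2 4 7 3 3]
Step 5: flows [1->0,3->0,2->1,1->4] -> levels [4 3 6 2 4]
Step 6: flows [0->1,0->3,2->1,4->1] -> levels [2 6 5 3 3]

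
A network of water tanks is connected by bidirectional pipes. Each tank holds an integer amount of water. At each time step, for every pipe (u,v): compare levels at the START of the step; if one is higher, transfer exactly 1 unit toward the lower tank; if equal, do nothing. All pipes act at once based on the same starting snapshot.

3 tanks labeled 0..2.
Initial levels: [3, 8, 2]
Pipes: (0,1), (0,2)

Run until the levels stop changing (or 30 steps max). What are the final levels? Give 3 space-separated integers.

Answer: 5 4 4

Derivation:
Step 1: flows [1->0,0->2] -> levels [3 7 3]
Step 2: flows [1->0,0=2] -> levels [4 6 3]
Step 3: flows [1->0,0->2] -> levels [4 5 4]
Step 4: flows [1->0,0=2] -> levels [5 4 4]
Step 5: flows [0->1,0->2] -> levels [3 5 5]
Step 6: flows [1->0,2->0] -> levels [5 4 4]
  -> period-2 cycle: step 6 state = step 4 state; never stabilizes
  -> state at step 30: (30-4) mod 2 = 0, same as step 4 -> [5 4 4]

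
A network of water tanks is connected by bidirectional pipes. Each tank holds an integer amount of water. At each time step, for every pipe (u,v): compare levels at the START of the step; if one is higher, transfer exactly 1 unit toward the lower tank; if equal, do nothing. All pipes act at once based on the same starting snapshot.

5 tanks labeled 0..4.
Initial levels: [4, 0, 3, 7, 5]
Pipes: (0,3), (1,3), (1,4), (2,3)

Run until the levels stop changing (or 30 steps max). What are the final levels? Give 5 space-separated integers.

Step 1: flows [3->0,3->1,4->1,3->2] -> levels [5 2 4 4 4]
Step 2: flows [0->3,3->1,4->1,2=3] -> levels [4 4 4 4 3]
Step 3: flows [0=3,1=3,1->4,2=3] -> levels [4 3 4 4 4]
Step 4: flows [0=3,3->1,4->1,2=3] -> levels [4 5 4 3 3]
Step 5: flows [0->3,1->3,1->4,2->3] -> levels [3 3 3 6 4]
Step 6: flows [3->0,3->1,4->1,3->2] -> levels [4 5 4 3 3]
  -> period-2 cycle: step 6 state = step 4 state; never stabilizes
  -> state at step 30: (30-4) mod 2 = 0, same as step 4 -> [4 5 4 3 3]

Answer: 4 5 4 3 3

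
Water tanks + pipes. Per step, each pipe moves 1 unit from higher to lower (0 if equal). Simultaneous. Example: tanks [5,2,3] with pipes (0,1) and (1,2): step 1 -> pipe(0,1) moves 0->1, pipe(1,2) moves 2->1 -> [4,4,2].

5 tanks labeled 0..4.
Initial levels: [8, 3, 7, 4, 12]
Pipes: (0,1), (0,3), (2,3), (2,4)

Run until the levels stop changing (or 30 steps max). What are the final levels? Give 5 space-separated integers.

Step 1: flows [0->1,0->3,2->3,4->2] -> levels [6 4 7 6 11]
Step 2: flows [0->1,0=3,2->3,4->2] -> levels [5 5 7 7 10]
Step 3: flows [0=1,3->0,2=3,4->2] -> levels [6 5 8 6 9]
Step 4: flows [0->1,0=3,2->3,4->2] -> levels [5 6 8 7 8]
Step 5: flows [1->0,3->0,2->3,2=4] -> levels [7 5 7 7 8]
Step 6: flows [0->1,0=3,2=3,4->2] -> levels [6 6 8 7 7]
Step 7: flows [0=1,3->0,2->3,2->4] -> levels [7 6 6 7 8]
Step 8: flows [0->1,0=3,3->2,4->2] -> levels [6 7 8 6 7]
Step 9: flows [1->0,0=3,2->3,2->4] -> levels [7 6 6 7 8]
  -> period-2 cycle: step 9 state = step 7 state; never stabilizes
  -> state at step 30: (30-7) mod 2 = 1, same as step 8 -> [6 7 8 6 7]

Answer: 6 7 8 6 7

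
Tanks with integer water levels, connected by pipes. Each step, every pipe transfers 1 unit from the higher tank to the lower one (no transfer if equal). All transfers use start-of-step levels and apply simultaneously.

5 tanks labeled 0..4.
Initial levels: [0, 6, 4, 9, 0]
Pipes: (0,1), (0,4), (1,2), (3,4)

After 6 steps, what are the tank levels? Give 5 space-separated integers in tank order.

Step 1: flows [1->0,0=4,1->2,3->4] -> levels [1 4 5 8 1]
Step 2: flows [1->0,0=4,2->1,3->4] -> levels [2 4 4 7 2]
Step 3: flows [1->0,0=4,1=2,3->4] -> levels [3 3 4 6 3]
Step 4: flows [0=1,0=4,2->1,3->4] -> levels [3 4 3 5 4]
Step 5: flows [1->0,4->0,1->2,3->4] -> levels [5 2 4 4 4]
Step 6: flows [0->1,0->4,2->1,3=4] -> levels [3 4 3 4 5]

Answer: 3 4 3 4 5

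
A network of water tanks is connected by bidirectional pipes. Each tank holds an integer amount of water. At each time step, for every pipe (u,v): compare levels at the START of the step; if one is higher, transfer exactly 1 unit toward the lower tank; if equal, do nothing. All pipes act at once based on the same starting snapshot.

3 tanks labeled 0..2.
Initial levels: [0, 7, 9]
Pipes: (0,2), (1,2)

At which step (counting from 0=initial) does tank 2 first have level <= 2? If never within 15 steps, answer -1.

Answer: -1

Derivation:
Step 1: flows [2->0,2->1] -> levels [1 8 7]
Step 2: flows [2->0,1->2] -> levels [2 7 7]
Step 3: flows [2->0,1=2] -> levels [3 7 6]
Step 4: flows [2->0,1->2] -> levels [4 6 6]
Step 5: flows [2->0,1=2] -> levels [5 6 5]
Step 6: flows [0=2,1->2] -> levels [5 5 6]
Step 7: flows [2->0,2->1] -> levels [6 6 4]
Step 8: flows [0->2,1->2] -> levels [5 5 6]
  -> period-2 cycle (repeats step 6); tank 2 never drops to <=2
Tank 2 never reaches <=2 within 15 steps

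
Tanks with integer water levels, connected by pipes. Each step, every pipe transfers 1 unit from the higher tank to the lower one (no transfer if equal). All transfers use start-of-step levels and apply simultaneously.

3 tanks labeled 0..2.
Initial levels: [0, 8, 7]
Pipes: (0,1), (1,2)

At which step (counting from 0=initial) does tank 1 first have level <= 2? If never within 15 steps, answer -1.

Answer: -1

Derivation:
Step 1: flows [1->0,1->2] -> levels [1 6 8]
Step 2: flows [1->0,2->1] -> levels [2 6 7]
Step 3: flows [1->0,2->1] -> levels [3 6 6]
Step 4: flows [1->0,1=2] -> levels [4 5 6]
Step 5: flows [1->0,2->1] -> levels [5 5 5]
Step 6: flows [0=1,1=2] -> levels [5 5 5]
  -> stable; tank 1 stays at 5 > 2
Tank 1 never reaches <=2 within 15 steps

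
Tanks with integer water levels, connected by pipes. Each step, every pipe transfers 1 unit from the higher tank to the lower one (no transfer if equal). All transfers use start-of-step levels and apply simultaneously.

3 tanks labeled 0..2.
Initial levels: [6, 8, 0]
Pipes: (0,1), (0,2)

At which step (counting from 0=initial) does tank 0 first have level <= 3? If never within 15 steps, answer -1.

Step 1: flows [1->0,0->2] -> levels [6 7 1]
Step 2: flows [1->0,0->2] -> levels [6 6 2]
Step 3: flows [0=1,0->2] -> levels [5 6 3]
Step 4: flows [1->0,0->2] -> levels [5 5 4]
Step 5: flows [0=1,0->2] -> levels [4 5 5]
Step 6: flows [1->0,2->0] -> levels [6 4 4]
Step 7: flows [0->1,0->2] -> levels [4 5 5]
  -> period-2 cycle (repeats step 5); tank 0 never drops to <=3
Tank 0 never reaches <=3 within 15 steps

Answer: -1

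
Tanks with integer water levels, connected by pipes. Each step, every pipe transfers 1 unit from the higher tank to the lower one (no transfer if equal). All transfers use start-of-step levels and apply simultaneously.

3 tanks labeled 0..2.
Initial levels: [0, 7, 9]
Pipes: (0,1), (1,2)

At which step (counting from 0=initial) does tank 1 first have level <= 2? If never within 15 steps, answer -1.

Step 1: flows [1->0,2->1] -> levels [1 7 8]
Step 2: flows [1->0,2->1] -> levels [2 7 7]
Step 3: flows [1->0,1=2] -> levels [3 6 7]
Step 4: flows [1->0,2->1] -> levels [4 6 6]
Step 5: flows [1->0,1=2] -> levels [5 5 6]
Step 6: flows [0=1,2->1] -> levels [5 6 5]
Step 7: flows [1->0,1->2] -> levels [6 4 6]
Step 8: flows [0->1,2->1] -> levels [5 6 5]
  -> period-2 cycle (repeats step 6); tank 1 never drops to <=2
Tank 1 never reaches <=2 within 15 steps

Answer: -1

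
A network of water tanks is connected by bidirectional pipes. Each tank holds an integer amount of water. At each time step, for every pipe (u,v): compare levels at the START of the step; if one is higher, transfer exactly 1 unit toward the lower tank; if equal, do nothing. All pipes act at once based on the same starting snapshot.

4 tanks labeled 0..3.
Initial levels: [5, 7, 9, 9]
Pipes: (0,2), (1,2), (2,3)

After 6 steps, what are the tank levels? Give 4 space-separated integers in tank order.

Answer: 7 7 9 7

Derivation:
Step 1: flows [2->0,2->1,2=3] -> levels [6 8 7 9]
Step 2: flows [2->0,1->2,3->2] -> levels [7 7 8 8]
Step 3: flows [2->0,2->1,2=3] -> levels [8 8 6 8]
Step 4: flows [0->2,1->2,3->2] -> levels [7 7 9 7]
Step 5: flows [2->0,2->1,2->3] -> levels [8 8 6 8]
  -> period-2 cycle: step 5 state = step 3 state
  -> state at step 6: (6-3) mod 2 = 1, same as step 4 -> [7 7 9 7]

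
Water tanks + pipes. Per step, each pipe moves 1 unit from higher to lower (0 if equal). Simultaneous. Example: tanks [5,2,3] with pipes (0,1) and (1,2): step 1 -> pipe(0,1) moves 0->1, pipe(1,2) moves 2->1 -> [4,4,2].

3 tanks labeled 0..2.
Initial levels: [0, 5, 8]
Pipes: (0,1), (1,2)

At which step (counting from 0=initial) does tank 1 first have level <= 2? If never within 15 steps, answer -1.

Step 1: flows [1->0,2->1] -> levels [1 5 7]
Step 2: flows [1->0,2->1] -> levels [2 5 6]
Step 3: flows [1->0,2->1] -> levels [3 5 5]
Step 4: flows [1->0,1=2] -> levels [4 4 5]
Step 5: flows [0=1,2->1] -> levels [4 5 4]
Step 6: flows [1->0,1->2] -> levels [5 3 5]
Step 7: flows [0->1,2->1] -> levels [4 5 4]
  -> period-2 cycle (repeats step 5); tank 1 never drops to <=2
Tank 1 never reaches <=2 within 15 steps

Answer: -1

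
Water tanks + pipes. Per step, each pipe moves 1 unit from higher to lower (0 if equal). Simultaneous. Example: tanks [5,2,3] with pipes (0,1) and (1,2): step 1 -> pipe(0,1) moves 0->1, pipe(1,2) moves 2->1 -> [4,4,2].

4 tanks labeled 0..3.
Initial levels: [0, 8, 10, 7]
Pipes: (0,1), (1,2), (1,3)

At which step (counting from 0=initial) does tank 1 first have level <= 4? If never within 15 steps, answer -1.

Step 1: flows [1->0,2->1,1->3] -> levels [1 7 9 8]
Step 2: flows [1->0,2->1,3->1] -> levels [2 8 8 7]
Step 3: flows [1->0,1=2,1->3] -> levels [3 6 8 8]
Step 4: flows [1->0,2->1,3->1] -> levels [4 7 7 7]
Step 5: flows [1->0,1=2,1=3] -> levels [5 6 7 7]
Step 6: flows [1->0,2->1,3->1] -> levels [6 7 6 6]
Step 7: flows [1->0,1->2,1->3] -> levels [7 4 7 7]
Tank 1 first reaches <=4 at step 7

Answer: 7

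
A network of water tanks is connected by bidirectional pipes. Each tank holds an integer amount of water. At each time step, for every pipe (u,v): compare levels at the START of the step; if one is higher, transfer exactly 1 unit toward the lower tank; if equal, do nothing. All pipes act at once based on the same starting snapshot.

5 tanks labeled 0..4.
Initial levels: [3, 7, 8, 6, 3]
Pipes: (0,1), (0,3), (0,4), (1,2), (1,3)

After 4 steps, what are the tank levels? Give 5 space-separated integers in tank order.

Step 1: flows [1->0,3->0,0=4,2->1,1->3] -> levels [5 6 7 6 3]
Step 2: flows [1->0,3->0,0->4,2->1,1=3] -> levels [6 6 6 5 4]
Step 3: flows [0=1,0->3,0->4,1=2,1->3] -> levels [4 5 6 7 5]
Step 4: flows [1->0,3->0,4->0,2->1,3->1] -> levels [7 6 5 5 4]

Answer: 7 6 5 5 4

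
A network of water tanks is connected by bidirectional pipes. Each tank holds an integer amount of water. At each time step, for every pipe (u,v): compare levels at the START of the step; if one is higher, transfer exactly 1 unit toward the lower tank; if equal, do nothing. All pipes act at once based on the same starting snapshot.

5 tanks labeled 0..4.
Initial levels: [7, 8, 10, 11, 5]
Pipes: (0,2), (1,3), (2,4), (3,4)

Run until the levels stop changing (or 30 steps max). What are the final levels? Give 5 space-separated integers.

Step 1: flows [2->0,3->1,2->4,3->4] -> levels [8 9 8 9 7]
Step 2: flows [0=2,1=3,2->4,3->4] -> levels [8 9 7 8 9]
Step 3: flows [0->2,1->3,4->2,4->3] -> levels [7 8 9 10 7]
Step 4: flows [2->0,3->1,2->4,3->4] -> levels [8 9 7 8 9]
  -> period-2 cycle: step 4 state = step 2 state; never stabilizes
  -> state at step 30: (30-2) mod 2 = 0, same as step 2 -> [8 9 7 8 9]

Answer: 8 9 7 8 9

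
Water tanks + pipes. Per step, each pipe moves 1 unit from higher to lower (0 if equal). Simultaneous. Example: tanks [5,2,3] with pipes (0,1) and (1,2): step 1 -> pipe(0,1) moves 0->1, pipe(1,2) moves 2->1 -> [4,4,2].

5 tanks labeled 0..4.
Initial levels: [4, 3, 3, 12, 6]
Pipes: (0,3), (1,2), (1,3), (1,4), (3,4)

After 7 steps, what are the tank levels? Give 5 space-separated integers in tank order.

Step 1: flows [3->0,1=2,3->1,4->1,3->4] -> levels [5 5 3 9 6]
Step 2: flows [3->0,1->2,3->1,4->1,3->4] -> levels [6 6 4 6 6]
Step 3: flows [0=3,1->2,1=3,1=4,3=4] -> levels [6 5 5 6 6]
Step 4: flows [0=3,1=2,3->1,4->1,3=4] -> levels [6 7 5 5 5]
Step 5: flows [0->3,1->2,1->3,1->4,3=4] -> levels [5 4 6 7 6]
Step 6: flows [3->0,2->1,3->1,4->1,3->4] -> levels [6 7 5 4 6]
Step 7: flows [0->3,1->2,1->3,1->4,4->3] -> levels [5 4 6 7 6]

Answer: 5 4 6 7 6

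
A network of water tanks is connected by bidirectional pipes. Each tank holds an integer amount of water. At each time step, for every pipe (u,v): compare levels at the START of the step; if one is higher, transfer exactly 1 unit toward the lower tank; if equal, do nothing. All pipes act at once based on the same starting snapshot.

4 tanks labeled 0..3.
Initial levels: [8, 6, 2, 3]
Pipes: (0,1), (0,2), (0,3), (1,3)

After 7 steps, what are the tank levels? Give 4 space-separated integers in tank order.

Answer: 3 6 5 5

Derivation:
Step 1: flows [0->1,0->2,0->3,1->3] -> levels [5 6 3 5]
Step 2: flows [1->0,0->2,0=3,1->3] -> levels [5 4 4 6]
Step 3: flows [0->1,0->2,3->0,3->1] -> levels [4 6 5 4]
Step 4: flows [1->0,2->0,0=3,1->3] -> levels [6 4 4 5]
Step 5: flows [0->1,0->2,0->3,3->1] -> levels [3 6 5 5]
Step 6: flows [1->0,2->0,3->0,1->3] -> levels [6 4 4 5]
  -> period-2 cycle: step 6 state = step 4 state
  -> state at step 7: (7-4) mod 2 = 1, same as step 5 -> [3 6 5 5]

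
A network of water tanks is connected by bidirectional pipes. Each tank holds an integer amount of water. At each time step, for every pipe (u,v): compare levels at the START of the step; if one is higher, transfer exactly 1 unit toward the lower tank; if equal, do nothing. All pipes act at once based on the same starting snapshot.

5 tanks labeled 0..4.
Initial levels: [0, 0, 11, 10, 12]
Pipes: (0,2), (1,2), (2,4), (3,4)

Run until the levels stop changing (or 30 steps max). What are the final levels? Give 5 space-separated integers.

Step 1: flows [2->0,2->1,4->2,4->3] -> levels [1 1 10 11 10]
Step 2: flows [2->0,2->1,2=4,3->4] -> levels [2 2 8 10 11]
Step 3: flows [2->0,2->1,4->2,4->3] -> levels [3 3 7 11 9]
Step 4: flows [2->0,2->1,4->2,3->4] -> levels [4 4 6 10 9]
Step 5: flows [2->0,2->1,4->2,3->4] -> levels [5 5 5 9 9]
Step 6: flows [0=2,1=2,4->2,3=4] -> levels [5 5 6 9 8]
Step 7: flows [2->0,2->1,4->2,3->4] -> levels [6 6 5 8 8]
Step 8: flows [0->2,1->2,4->2,3=4] -> levels [5 5 8 8 7]
Step 9: flows [2->0,2->1,2->4,3->4] -> levels [6 6 5 7 9]
Step 10: flows [0->2,1->2,4->2,4->3] -> levels [5 5 8 8 7]
  -> period-2 cycle: step 10 state = step 8 state; never stabilizes
  -> state at step 30: (30-8) mod 2 = 0, same as step 8 -> [5 5 8 8 7]

Answer: 5 5 8 8 7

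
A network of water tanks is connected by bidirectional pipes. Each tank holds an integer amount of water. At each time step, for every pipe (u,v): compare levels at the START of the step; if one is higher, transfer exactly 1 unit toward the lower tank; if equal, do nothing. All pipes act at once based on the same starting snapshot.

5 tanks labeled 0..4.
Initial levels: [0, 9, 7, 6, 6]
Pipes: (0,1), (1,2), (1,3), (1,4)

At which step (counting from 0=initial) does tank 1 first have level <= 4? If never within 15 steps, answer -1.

Step 1: flows [1->0,1->2,1->3,1->4] -> levels [1 5 8 7 7]
Step 2: flows [1->0,2->1,3->1,4->1] -> levels [2 7 7 6 6]
Step 3: flows [1->0,1=2,1->3,1->4] -> levels [3 4 7 7 7]
Tank 1 first reaches <=4 at step 3

Answer: 3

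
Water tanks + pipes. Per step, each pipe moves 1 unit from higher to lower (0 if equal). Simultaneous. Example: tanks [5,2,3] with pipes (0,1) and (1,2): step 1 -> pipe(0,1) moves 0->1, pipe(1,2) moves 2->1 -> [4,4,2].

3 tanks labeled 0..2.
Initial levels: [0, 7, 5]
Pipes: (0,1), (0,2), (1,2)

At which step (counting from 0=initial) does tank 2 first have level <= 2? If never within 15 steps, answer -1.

Answer: -1

Derivation:
Step 1: flows [1->0,2->0,1->2] -> levels [2 5 5]
Step 2: flows [1->0,2->0,1=2] -> levels [4 4 4]
Step 3: flows [0=1,0=2,1=2] -> levels [4 4 4]
  -> stable; tank 2 stays at 4 > 2
Tank 2 never reaches <=2 within 15 steps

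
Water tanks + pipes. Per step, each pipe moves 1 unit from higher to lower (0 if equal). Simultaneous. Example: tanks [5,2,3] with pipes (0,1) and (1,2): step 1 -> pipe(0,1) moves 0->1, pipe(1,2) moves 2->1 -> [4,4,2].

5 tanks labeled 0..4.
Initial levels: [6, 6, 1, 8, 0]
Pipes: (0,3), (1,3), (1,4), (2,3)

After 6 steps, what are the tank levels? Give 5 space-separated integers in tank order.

Answer: 4 3 4 6 4

Derivation:
Step 1: flows [3->0,3->1,1->4,3->2] -> levels [7 6 2 5 1]
Step 2: flows [0->3,1->3,1->4,3->2] -> levels [6 4 3 6 2]
Step 3: flows [0=3,3->1,1->4,3->2] -> levels [6 4 4 4 3]
Step 4: flows [0->3,1=3,1->4,2=3] -> levels [5 3 4 5 4]
Step 5: flows [0=3,3->1,4->1,3->2] -> levels [5 5 5 3 3]
Step 6: flows [0->3,1->3,1->4,2->3] -> levels [4 3 4 6 4]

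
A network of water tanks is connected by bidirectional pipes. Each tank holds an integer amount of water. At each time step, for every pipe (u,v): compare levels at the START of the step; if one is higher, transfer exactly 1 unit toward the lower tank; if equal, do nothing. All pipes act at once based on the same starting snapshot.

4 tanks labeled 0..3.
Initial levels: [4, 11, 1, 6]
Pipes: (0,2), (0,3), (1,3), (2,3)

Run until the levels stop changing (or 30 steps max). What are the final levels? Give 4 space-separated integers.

Step 1: flows [0->2,3->0,1->3,3->2] -> levels [4 10 3 5]
Step 2: flows [0->2,3->0,1->3,3->2] -> levels [4 9 5 4]
Step 3: flows [2->0,0=3,1->3,2->3] -> levels [5 8 3 6]
Step 4: flows [0->2,3->0,1->3,3->2] -> levels [5 7 5 5]
Step 5: flows [0=2,0=3,1->3,2=3] -> levels [5 6 5 6]
Step 6: flows [0=2,3->0,1=3,3->2] -> levels [6 6 6 4]
Step 7: flows [0=2,0->3,1->3,2->3] -> levels [5 5 5 7]
Step 8: flows [0=2,3->0,3->1,3->2] -> levels [6 6 6 4]
  -> period-2 cycle: step 8 state = step 6 state; never stabilizes
  -> state at step 30: (30-6) mod 2 = 0, same as step 6 -> [6 6 6 4]

Answer: 6 6 6 4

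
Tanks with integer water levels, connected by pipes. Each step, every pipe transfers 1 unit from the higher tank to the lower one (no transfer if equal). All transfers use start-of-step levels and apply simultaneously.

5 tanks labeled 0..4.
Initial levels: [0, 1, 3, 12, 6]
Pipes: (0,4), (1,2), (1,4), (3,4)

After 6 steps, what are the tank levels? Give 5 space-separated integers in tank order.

Step 1: flows [4->0,2->1,4->1,3->4] -> levels [1 3 2 11 5]
Step 2: flows [4->0,1->2,4->1,3->4] -> levels [2 3 3 10 4]
Step 3: flows [4->0,1=2,4->1,3->4] -> levels [3 4 3 9 3]
Step 4: flows [0=4,1->2,1->4,3->4] -> levels [3 2 4 8 5]
Step 5: flows [4->0,2->1,4->1,3->4] -> levels [4 4 3 7 4]
Step 6: flows [0=4,1->2,1=4,3->4] -> levels [4 3 4 6 5]

Answer: 4 3 4 6 5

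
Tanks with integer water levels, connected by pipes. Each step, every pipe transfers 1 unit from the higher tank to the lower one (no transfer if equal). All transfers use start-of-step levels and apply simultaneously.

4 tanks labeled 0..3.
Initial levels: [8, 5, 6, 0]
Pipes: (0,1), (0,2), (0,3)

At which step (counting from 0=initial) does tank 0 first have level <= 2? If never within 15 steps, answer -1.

Answer: -1

Derivation:
Step 1: flows [0->1,0->2,0->3] -> levels [5 6 7 1]
Step 2: flows [1->0,2->0,0->3] -> levels [6 5 6 2]
Step 3: flows [0->1,0=2,0->3] -> levels [4 6 6 3]
Step 4: flows [1->0,2->0,0->3] -> levels [5 5 5 4]
Step 5: flows [0=1,0=2,0->3] -> levels [4 5 5 5]
Step 6: flows [1->0,2->0,3->0] -> levels [7 4 4 4]
Step 7: flows [0->1,0->2,0->3] -> levels [4 5 5 5]
  -> period-2 cycle (repeats step 5); tank 0 never drops to <=2
Tank 0 never reaches <=2 within 15 steps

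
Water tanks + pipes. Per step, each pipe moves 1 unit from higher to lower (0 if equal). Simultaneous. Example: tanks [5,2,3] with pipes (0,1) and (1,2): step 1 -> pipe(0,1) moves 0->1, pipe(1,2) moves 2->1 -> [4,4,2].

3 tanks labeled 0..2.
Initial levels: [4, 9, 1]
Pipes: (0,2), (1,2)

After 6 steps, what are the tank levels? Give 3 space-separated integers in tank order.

Step 1: flows [0->2,1->2] -> levels [3 8 3]
Step 2: flows [0=2,1->2] -> levels [3 7 4]
Step 3: flows [2->0,1->2] -> levels [4 6 4]
Step 4: flows [0=2,1->2] -> levels [4 5 5]
Step 5: flows [2->0,1=2] -> levels [5 5 4]
Step 6: flows [0->2,1->2] -> levels [4 4 6]

Answer: 4 4 6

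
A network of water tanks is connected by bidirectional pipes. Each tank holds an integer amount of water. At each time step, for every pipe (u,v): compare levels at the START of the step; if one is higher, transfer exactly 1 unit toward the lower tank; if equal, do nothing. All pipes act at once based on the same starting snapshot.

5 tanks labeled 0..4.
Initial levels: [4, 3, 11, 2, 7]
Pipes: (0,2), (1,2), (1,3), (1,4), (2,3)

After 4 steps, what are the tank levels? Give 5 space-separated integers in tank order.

Answer: 6 6 4 6 5

Derivation:
Step 1: flows [2->0,2->1,1->3,4->1,2->3] -> levels [5 4 8 4 6]
Step 2: flows [2->0,2->1,1=3,4->1,2->3] -> levels [6 6 5 5 5]
Step 3: flows [0->2,1->2,1->3,1->4,2=3] -> levels [5 3 7 6 6]
Step 4: flows [2->0,2->1,3->1,4->1,2->3] -> levels [6 6 4 6 5]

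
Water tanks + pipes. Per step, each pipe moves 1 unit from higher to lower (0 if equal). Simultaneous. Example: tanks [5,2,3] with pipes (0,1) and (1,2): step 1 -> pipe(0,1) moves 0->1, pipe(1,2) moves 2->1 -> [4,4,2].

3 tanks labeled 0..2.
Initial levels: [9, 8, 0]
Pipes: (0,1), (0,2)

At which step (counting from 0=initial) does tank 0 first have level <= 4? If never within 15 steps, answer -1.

Answer: -1

Derivation:
Step 1: flows [0->1,0->2] -> levels [7 9 1]
Step 2: flows [1->0,0->2] -> levels [7 8 2]
Step 3: flows [1->0,0->2] -> levels [7 7 3]
Step 4: flows [0=1,0->2] -> levels [6 7 4]
Step 5: flows [1->0,0->2] -> levels [6 6 5]
Step 6: flows [0=1,0->2] -> levels [5 6 6]
Step 7: flows [1->0,2->0] -> levels [7 5 5]
Step 8: flows [0->1,0->2] -> levels [5 6 6]
  -> period-2 cycle (repeats step 6); tank 0 never drops to <=4
Tank 0 never reaches <=4 within 15 steps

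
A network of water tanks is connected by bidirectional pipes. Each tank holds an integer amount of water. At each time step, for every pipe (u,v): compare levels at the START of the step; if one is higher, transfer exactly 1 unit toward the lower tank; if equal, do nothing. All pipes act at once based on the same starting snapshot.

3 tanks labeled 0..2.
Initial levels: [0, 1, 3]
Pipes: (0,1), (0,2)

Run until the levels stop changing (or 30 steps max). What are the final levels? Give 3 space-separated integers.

Answer: 0 2 2

Derivation:
Step 1: flows [1->0,2->0] -> levels [2 0 2]
Step 2: flows [0->1,0=2] -> levels [1 1 2]
Step 3: flows [0=1,2->0] -> levels [2 1 1]
Step 4: flows [0->1,0->2] -> levels [0 2 2]
Step 5: flows [1->0,2->0] -> levels [2 1 1]
  -> period-2 cycle: step 5 state = step 3 state; never stabilizes
  -> state at step 30: (30-3) mod 2 = 1, same as step 4 -> [0 2 2]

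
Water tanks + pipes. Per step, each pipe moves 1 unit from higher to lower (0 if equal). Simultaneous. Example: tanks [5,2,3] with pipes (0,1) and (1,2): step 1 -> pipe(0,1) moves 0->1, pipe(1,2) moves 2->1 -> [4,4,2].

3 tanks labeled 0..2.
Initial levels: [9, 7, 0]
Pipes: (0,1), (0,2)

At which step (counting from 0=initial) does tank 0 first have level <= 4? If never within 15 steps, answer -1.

Step 1: flows [0->1,0->2] -> levels [7 8 1]
Step 2: flows [1->0,0->2] -> levels [7 7 2]
Step 3: flows [0=1,0->2] -> levels [6 7 3]
Step 4: flows [1->0,0->2] -> levels [6 6 4]
Step 5: flows [0=1,0->2] -> levels [5 6 5]
Step 6: flows [1->0,0=2] -> levels [6 5 5]
Step 7: flows [0->1,0->2] -> levels [4 6 6]
Tank 0 first reaches <=4 at step 7

Answer: 7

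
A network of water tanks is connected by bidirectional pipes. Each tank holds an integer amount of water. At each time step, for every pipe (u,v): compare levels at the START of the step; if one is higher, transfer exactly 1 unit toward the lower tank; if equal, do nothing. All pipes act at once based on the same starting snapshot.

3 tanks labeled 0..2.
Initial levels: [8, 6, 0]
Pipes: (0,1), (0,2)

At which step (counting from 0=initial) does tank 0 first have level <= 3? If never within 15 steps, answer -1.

Answer: -1

Derivation:
Step 1: flows [0->1,0->2] -> levels [6 7 1]
Step 2: flows [1->0,0->2] -> levels [6 6 2]
Step 3: flows [0=1,0->2] -> levels [5 6 3]
Step 4: flows [1->0,0->2] -> levels [5 5 4]
Step 5: flows [0=1,0->2] -> levels [4 5 5]
Step 6: flows [1->0,2->0] -> levels [6 4 4]
Step 7: flows [0->1,0->2] -> levels [4 5 5]
  -> period-2 cycle (repeats step 5); tank 0 never drops to <=3
Tank 0 never reaches <=3 within 15 steps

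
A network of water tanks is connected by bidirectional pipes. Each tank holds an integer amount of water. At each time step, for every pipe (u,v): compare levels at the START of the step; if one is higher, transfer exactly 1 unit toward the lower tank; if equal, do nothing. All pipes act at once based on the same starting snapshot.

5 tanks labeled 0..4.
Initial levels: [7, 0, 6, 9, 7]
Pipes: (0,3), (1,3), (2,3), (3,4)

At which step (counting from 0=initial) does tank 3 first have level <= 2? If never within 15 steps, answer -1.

Step 1: flows [3->0,3->1,3->2,3->4] -> levels [8 1 7 5 8]
Step 2: flows [0->3,3->1,2->3,4->3] -> levels [7 2 6 7 7]
Step 3: flows [0=3,3->1,3->2,3=4] -> levels [7 3 7 5 7]
Step 4: flows [0->3,3->1,2->3,4->3] -> levels [6 4 6 7 6]
Step 5: flows [3->0,3->1,3->2,3->4] -> levels [7 5 7 3 7]
Step 6: flows [0->3,1->3,2->3,4->3] -> levels [6 4 6 7 6]
  -> period-2 cycle (repeats step 4); tank 3 never drops to <=2
Tank 3 never reaches <=2 within 15 steps

Answer: -1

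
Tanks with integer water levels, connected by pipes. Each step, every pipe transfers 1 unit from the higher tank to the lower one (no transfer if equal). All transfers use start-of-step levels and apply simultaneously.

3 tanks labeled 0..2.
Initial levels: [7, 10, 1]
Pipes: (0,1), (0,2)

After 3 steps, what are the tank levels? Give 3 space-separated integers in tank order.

Step 1: flows [1->0,0->2] -> levels [7 9 2]
Step 2: flows [1->0,0->2] -> levels [7 8 3]
Step 3: flows [1->0,0->2] -> levels [7 7 4]

Answer: 7 7 4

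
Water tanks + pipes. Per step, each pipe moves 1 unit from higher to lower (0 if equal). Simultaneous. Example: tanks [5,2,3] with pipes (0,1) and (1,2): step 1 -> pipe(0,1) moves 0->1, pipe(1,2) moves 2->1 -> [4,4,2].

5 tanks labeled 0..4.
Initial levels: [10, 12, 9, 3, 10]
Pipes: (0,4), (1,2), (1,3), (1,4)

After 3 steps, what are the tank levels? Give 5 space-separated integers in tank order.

Answer: 10 7 10 6 11

Derivation:
Step 1: flows [0=4,1->2,1->3,1->4] -> levels [10 9 10 4 11]
Step 2: flows [4->0,2->1,1->3,4->1] -> levels [11 10 9 5 9]
Step 3: flows [0->4,1->2,1->3,1->4] -> levels [10 7 10 6 11]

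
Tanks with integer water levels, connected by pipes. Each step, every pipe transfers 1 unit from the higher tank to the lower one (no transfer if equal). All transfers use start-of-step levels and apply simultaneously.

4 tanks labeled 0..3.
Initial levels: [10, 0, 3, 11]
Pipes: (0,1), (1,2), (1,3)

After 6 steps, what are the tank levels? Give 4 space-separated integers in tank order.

Answer: 6 6 6 6

Derivation:
Step 1: flows [0->1,2->1,3->1] -> levels [9 3 2 10]
Step 2: flows [0->1,1->2,3->1] -> levels [8 4 3 9]
Step 3: flows [0->1,1->2,3->1] -> levels [7 5 4 8]
Step 4: flows [0->1,1->2,3->1] -> levels [6 6 5 7]
Step 5: flows [0=1,1->2,3->1] -> levels [6 6 6 6]
Step 6: flows [0=1,1=2,1=3] -> levels [6 6 6 6]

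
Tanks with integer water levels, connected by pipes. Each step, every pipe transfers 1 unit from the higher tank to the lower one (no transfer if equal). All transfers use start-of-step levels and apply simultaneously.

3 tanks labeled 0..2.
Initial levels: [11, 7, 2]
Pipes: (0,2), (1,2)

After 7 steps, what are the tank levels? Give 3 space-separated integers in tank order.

Answer: 7 7 6

Derivation:
Step 1: flows [0->2,1->2] -> levels [10 6 4]
Step 2: flows [0->2,1->2] -> levels [9 5 6]
Step 3: flows [0->2,2->1] -> levels [8 6 6]
Step 4: flows [0->2,1=2] -> levels [7 6 7]
Step 5: flows [0=2,2->1] -> levels [7 7 6]
Step 6: flows [0->2,1->2] -> levels [6 6 8]
Step 7: flows [2->0,2->1] -> levels [7 7 6]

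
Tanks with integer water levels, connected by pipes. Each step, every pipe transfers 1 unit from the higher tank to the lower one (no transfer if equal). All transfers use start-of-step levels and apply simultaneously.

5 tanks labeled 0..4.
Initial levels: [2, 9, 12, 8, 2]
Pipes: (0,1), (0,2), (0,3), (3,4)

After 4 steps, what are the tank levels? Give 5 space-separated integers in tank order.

Answer: 8 7 8 5 5

Derivation:
Step 1: flows [1->0,2->0,3->0,3->4] -> levels [5 8 11 6 3]
Step 2: flows [1->0,2->0,3->0,3->4] -> levels [8 7 10 4 4]
Step 3: flows [0->1,2->0,0->3,3=4] -> levels [7 8 9 5 4]
Step 4: flows [1->0,2->0,0->3,3->4] -> levels [8 7 8 5 5]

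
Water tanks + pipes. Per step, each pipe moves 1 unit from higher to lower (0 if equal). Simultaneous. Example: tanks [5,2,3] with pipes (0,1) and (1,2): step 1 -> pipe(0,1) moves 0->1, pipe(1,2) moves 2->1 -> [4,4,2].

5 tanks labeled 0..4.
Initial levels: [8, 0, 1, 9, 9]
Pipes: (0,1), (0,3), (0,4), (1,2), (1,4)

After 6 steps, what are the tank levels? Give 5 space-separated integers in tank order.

Step 1: flows [0->1,3->0,4->0,2->1,4->1] -> levels [9 3 0 8 7]
Step 2: flows [0->1,0->3,0->4,1->2,4->1] -> levels [6 4 1 9 7]
Step 3: flows [0->1,3->0,4->0,1->2,4->1] -> levels [7 5 2 8 5]
Step 4: flows [0->1,3->0,0->4,1->2,1=4] -> levels [6 5 3 7 6]
Step 5: flows [0->1,3->0,0=4,1->2,4->1] -> levels [6 6 4 6 5]
Step 6: flows [0=1,0=3,0->4,1->2,1->4] -> levels [5 4 5 6 7]

Answer: 5 4 5 6 7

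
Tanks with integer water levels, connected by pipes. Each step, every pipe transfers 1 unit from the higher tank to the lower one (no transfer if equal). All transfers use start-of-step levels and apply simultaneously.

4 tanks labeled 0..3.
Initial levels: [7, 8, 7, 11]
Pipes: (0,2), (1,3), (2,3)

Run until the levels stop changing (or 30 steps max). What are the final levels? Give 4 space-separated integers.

Step 1: flows [0=2,3->1,3->2] -> levels [7 9 8 9]
Step 2: flows [2->0,1=3,3->2] -> levels [8 9 8 8]
Step 3: flows [0=2,1->3,2=3] -> levels [8 8 8 9]
Step 4: flows [0=2,3->1,3->2] -> levels [8 9 9 7]
Step 5: flows [2->0,1->3,2->3] -> levels [9 8 7 9]
Step 6: flows [0->2,3->1,3->2] -> levels [8 9 9 7]
  -> period-2 cycle: step 6 state = step 4 state; never stabilizes
  -> state at step 30: (30-4) mod 2 = 0, same as step 4 -> [8 9 9 7]

Answer: 8 9 9 7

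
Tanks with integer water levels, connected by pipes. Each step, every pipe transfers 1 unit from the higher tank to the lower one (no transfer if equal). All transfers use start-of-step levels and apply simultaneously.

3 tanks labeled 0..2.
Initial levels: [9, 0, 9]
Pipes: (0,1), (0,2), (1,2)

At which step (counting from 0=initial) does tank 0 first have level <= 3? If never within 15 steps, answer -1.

Answer: -1

Derivation:
Step 1: flows [0->1,0=2,2->1] -> levels [8 2 8]
Step 2: flows [0->1,0=2,2->1] -> levels [7 4 7]
Step 3: flows [0->1,0=2,2->1] -> levels [6 6 6]
Step 4: flows [0=1,0=2,1=2] -> levels [6 6 6]
  -> stable; tank 0 stays at 6 > 3
Tank 0 never reaches <=3 within 15 steps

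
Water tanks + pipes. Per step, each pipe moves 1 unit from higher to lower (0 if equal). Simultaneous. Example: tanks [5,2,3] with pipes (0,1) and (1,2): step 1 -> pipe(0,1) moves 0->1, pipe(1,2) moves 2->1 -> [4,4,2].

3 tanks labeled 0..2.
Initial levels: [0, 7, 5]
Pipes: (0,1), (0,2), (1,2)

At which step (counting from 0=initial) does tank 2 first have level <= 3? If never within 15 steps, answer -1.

Step 1: flows [1->0,2->0,1->2] -> levels [2 5 5]
Step 2: flows [1->0,2->0,1=2] -> levels [4 4 4]
Step 3: flows [0=1,0=2,1=2] -> levels [4 4 4]
  -> stable; tank 2 stays at 4 > 3
Tank 2 never reaches <=3 within 15 steps

Answer: -1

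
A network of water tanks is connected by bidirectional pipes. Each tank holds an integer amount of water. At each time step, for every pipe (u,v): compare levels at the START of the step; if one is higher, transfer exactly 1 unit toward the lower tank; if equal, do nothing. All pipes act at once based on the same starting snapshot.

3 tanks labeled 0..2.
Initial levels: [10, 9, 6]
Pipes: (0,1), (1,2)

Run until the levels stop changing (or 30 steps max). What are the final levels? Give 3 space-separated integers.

Step 1: flows [0->1,1->2] -> levels [9 9 7]
Step 2: flows [0=1,1->2] -> levels [9 8 8]
Step 3: flows [0->1,1=2] -> levels [8 9 8]
Step 4: flows [1->0,1->2] -> levels [9 7 9]
Step 5: flows [0->1,2->1] -> levels [8 9 8]
  -> period-2 cycle: step 5 state = step 3 state; never stabilizes
  -> state at step 30: (30-3) mod 2 = 1, same as step 4 -> [9 7 9]

Answer: 9 7 9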